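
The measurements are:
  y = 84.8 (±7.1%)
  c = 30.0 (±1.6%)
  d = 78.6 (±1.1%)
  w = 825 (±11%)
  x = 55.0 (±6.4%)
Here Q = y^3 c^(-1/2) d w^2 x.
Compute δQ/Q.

0.313

For a monomial Q ∝ y^3, c^(-1/2), d, w^2, x, fractional errors add in quadrature:
  (3·δy/y)² = (3×0.0710)² = 0.0454;  (−½·δc/c)² = (-0.5×0.0160)² = 6.4e-05;  (1·δd/d)² = (1×0.0110)² = 0.000121;  (2·δw/w)² = (2×0.110)² = 0.0484;  (1·δx/x)² = (1×0.0640)² = 0.00410
δQ/Q = √(0.0980) = 0.313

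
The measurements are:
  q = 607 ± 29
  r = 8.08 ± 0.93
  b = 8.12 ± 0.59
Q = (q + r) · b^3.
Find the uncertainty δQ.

73400

Let u = q + r = 615. δu = √(δq² + δr²) = √(841 + 0.865) = 29.0, so δu/u = 0.0472.
Q is then a monomial in u, b:
δQ/Q = √((δu/u)² + (3·δb/b)²) = √(0.00223 + 0.0475) = 0.223
Q = 3.29e+05, so δQ = 0.223 × 3.29e+05 = 73400.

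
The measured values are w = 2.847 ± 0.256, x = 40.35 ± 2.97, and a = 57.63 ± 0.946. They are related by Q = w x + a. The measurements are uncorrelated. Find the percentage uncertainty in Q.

7.76%

Let p = w·x = 114.9. δp/p = √((1·δw/w)² + (1·δx/x)²) = √(0.00809 + 0.00542) = 0.116, so δp = 13.3.
Q = p + a: δQ = √(δp² + δa²) = √(178 + 0.895) = 13.4
Q = 172.5, so δQ/Q = 13.4/172.5 = 0.0776.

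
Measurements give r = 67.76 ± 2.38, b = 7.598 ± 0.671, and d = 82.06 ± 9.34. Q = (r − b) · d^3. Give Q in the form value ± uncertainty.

(3.324 ± 1.14) × 10^7

Let u = r − b = 60.16. δu = √(δr² + δb²) = √(5.66 + 0.450) = 2.47, so δu/u = 0.0411.
Q is then a monomial in u, d:
δQ/Q = √((δu/u)² + (3·δd/d)²) = √(0.00169 + 0.117) = 0.344
Q = 3.324e+07, so δQ = 0.344 × 3.324e+07 = 1.14e+07.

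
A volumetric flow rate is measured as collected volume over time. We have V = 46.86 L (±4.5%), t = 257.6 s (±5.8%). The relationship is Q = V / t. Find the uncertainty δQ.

For a monomial Q ∝ V, t^-1, fractional errors add in quadrature:
  (1·δV/V)² = (1×0.0450)² = 0.00202;  (-1·δt/t)² = (-1×0.0580)² = 0.00336
δQ/Q = √(0.00539) = 0.0734
Q = 0.1819 L/s, so δQ = 0.0734 × 0.1819 = 0.0134 L/s.

0.0134 L/s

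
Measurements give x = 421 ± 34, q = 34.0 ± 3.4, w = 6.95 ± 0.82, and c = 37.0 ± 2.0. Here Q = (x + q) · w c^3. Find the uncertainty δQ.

Let u = x + q = 455. δu = √(δx² + δq²) = √(1160 + 11.6) = 34.2, so δu/u = 0.0751.
Q is then a monomial in u, w, c:
δQ/Q = √((δu/u)² + (1·δw/w)² + (3·δc/c)²) = √(0.00564 + 0.0139 + 0.0263) = 0.214
Q = 1.6e+08, so δQ = 0.214 × 1.6e+08 = 3.43e+07.

3.43e+07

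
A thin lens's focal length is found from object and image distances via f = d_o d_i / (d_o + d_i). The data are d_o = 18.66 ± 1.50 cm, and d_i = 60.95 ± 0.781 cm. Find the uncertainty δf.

∂f/∂d_o = (d_i/(d_o+d_i))² = 0.586;  ∂f/∂d_i = (d_o/(d_o+d_i))² = 0.0549
δf = √((∂f/∂d_o · δd_o)² + (∂f/∂d_i · δd_i)²) = √(0.773 + 0.00184) = 0.880 cm

0.880 cm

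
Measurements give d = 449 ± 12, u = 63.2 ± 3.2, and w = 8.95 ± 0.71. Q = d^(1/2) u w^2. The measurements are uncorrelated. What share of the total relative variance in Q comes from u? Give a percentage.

(δQ/Q)² = (½·δd/d)² + (1·δu/u)² + (2·δw/w)²
  d term: (0.5×0.0267)² = 0.000179
  u term: (1×0.0506)² = 0.00256
  w term: (2×0.0793)² = 0.0252
Total = 0.0279. Share from u = 0.00256/0.0279 = 0.0918.

9.18%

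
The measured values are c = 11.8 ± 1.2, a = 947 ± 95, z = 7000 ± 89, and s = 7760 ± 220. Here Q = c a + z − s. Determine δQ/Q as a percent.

Let p = c·a = 11200. δp/p = √((1·δc/c)² + (1·δa/a)²) = √(0.0103 + 0.0101) = 0.143, so δp = 1600.
Q = p + z − s: δQ = √(δp² + δz² + δs²) = √(2.55e+06 + 7920 + 48400) = 1610
Q = 10400, so δQ/Q = 1610/10400 = 0.155.

15.5%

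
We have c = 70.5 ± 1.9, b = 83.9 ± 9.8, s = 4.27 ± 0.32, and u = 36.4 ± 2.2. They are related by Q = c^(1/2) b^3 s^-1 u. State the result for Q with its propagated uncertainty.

(4.23 ± 1.54) × 10^7

For a monomial Q ∝ c^(1/2), b^3, s^-1, u, fractional errors add in quadrature:
  (½·δc/c)² = (0.5×0.0270)² = 0.000182;  (3·δb/b)² = (3×0.117)² = 0.123;  (-1·δs/s)² = (-1×0.0749)² = 0.00562;  (1·δu/u)² = (1×0.0604)² = 0.00365
δQ/Q = √(0.132) = 0.364
Q = 4.23e+07, so δQ = 0.364 × 4.23e+07 = 1.54e+07.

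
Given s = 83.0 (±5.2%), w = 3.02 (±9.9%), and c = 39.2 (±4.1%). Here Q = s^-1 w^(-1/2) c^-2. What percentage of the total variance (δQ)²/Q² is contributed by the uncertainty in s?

22.8%

(δQ/Q)² = (-1·δs/s)² + (−½·δw/w)² + (-2·δc/c)²
  s term: (-1×0.0520)² = 0.00270
  w term: (-0.5×0.0990)² = 0.00245
  c term: (-2×0.0410)² = 0.00672
Total = 0.0119. Share from s = 0.00270/0.0119 = 0.228.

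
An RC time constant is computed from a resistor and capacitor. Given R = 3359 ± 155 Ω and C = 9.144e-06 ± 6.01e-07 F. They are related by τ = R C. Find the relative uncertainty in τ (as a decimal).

0.0803

For a monomial τ ∝ R, C, fractional errors add in quadrature:
  (1·δR/R)² = (1×0.0461)² = 0.00213;  (1·δC/C)² = (1×0.0657)² = 0.00432
δτ/τ = √(0.00645) = 0.0803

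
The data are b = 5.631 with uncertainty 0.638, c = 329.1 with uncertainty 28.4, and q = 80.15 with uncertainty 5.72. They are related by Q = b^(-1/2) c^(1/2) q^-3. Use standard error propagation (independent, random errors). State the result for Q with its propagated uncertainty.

Relative error in a monomial: (δQ/Q)² = Σ (nᵢ · δxᵢ/xᵢ)².
  (−½·δb/b)² = (-0.5×0.113)² = 0.00321;  (½·δc/c)² = (0.5×0.0863)² = 0.00186;  (-3·δq/q)² = (-3×0.0714)² = 0.0458
δQ/Q = √(0.0509) = 0.226
Q = 1.485e-05, so δQ = 0.226 × 1.485e-05 = 3.35e-06.

(1.485 ± 0.335) × 10^-5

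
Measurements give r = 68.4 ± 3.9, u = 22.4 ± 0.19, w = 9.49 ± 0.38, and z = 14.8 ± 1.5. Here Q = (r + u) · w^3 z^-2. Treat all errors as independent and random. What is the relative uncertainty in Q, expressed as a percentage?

24.0%

Let h = r + u = 90.8. δh = √(δr² + δu²) = √(15.2 + 0.0361) = 3.90, so δh/h = 0.0430.
Q is then a monomial in h, w, z:
δQ/Q = √((δh/h)² + (3·δw/w)² + (-2·δz/z)²) = √(0.00185 + 0.0144 + 0.0411) = 0.240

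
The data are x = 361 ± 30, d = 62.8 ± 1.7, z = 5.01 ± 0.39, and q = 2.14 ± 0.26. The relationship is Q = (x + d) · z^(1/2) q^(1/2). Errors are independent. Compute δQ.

Let u = x + d = 424. δu = √(δx² + δd²) = √(900 + 2.89) = 30.0, so δu/u = 0.0709.
Q is then a monomial in u, z, q:
δQ/Q = √((δu/u)² + (½·δz/z)² + (½·δq/q)²) = √(0.00503 + 0.00151 + 0.00369) = 0.101
Q = 1390, so δQ = 0.101 × 1390 = 140.

140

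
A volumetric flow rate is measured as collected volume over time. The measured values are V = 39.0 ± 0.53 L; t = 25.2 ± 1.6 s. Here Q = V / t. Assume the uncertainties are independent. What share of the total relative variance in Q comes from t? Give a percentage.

95.6%

(δQ/Q)² = (1·δV/V)² + (-1·δt/t)²
  V term: (1×0.0136)² = 0.000185
  t term: (-1×0.0635)² = 0.00403
Total = 0.00422. Share from t = 0.00403/0.00422 = 0.956.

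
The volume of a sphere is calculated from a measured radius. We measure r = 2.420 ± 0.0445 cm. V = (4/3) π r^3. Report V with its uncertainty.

Products/powers → add relative errors in quadrature, weighted by exponent:
  (3·δr/r)² = (3×0.0184)² = 0.00304
δV/V = √(0.00304) = 0.0552
V = 59.37 cm^3, so δV = 0.0552 × 59.37 = 3.27 cm^3.

59.37 ± 3.27 cm^3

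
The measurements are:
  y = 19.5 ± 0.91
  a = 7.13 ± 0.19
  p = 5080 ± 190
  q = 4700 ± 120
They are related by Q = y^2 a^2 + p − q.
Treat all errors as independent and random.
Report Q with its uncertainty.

19700 ± 2090

Let w = y^2·a^2 = 19300. δw/w = √((2·δy/y)² + (2·δa/a)²) = √(0.00871 + 0.00284) = 0.107, so δw = 2080.
Q = w + p − q: δQ = √(δw² + δp² + δq²) = √(4.32e+06 + 36100 + 14400) = 2090
Q = 19700.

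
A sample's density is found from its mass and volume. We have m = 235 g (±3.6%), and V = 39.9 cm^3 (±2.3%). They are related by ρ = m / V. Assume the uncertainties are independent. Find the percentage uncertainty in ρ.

4.27%

Relative error in a monomial: (δρ/ρ)² = Σ (nᵢ · δxᵢ/xᵢ)².
  (1·δm/m)² = (1×0.0360)² = 0.00130;  (-1·δV/V)² = (-1×0.0230)² = 0.000529
δρ/ρ = √(0.00183) = 0.0427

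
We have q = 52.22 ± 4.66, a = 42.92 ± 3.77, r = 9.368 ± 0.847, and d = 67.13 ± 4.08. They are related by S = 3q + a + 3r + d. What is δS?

15.3

S is a linear combination, so absolute uncertainties add in quadrature:
  (3·δq)² = 195;  (δa)² = 14.2;  (3·δr)² = 6.46;  (δd)² = 16.6
δS = √(233) = 15.3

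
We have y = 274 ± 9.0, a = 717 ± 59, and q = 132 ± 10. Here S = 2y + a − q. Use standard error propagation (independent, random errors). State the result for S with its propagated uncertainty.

1130 ± 62.5

S is a linear combination, so absolute uncertainties add in quadrature:
  (2·δy)² = 324;  (δa)² = 3480;  (δq)² = 100
δS = √(3900) = 62.5
S = 1130.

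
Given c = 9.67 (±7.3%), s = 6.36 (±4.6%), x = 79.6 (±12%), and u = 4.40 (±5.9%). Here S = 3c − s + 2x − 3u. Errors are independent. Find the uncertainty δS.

S is a linear combination, so absolute uncertainties add in quadrature:
  (3·δc)² = 4.48;  (δs)² = 0.0856;  (2·δx)² = 365;  (3·δu)² = 0.607
δS = √(370) = 19.2

19.2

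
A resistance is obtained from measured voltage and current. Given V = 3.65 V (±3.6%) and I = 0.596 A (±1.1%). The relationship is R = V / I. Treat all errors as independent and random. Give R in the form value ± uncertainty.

Relative error in a monomial: (δR/R)² = Σ (nᵢ · δxᵢ/xᵢ)².
  (1·δV/V)² = (1×0.0360)² = 0.00130;  (-1·δI/I)² = (-1×0.0110)² = 0.000121
δR/R = √(0.00142) = 0.0376
R = 6.12 Ω, so δR = 0.0376 × 6.12 = 0.231 Ω.

6.12 ± 0.231 Ω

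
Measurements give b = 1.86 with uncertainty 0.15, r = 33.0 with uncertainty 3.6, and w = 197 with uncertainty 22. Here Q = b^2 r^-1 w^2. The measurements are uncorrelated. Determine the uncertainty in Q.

Products/powers → add relative errors in quadrature, weighted by exponent:
  (2·δb/b)² = (2×0.0806)² = 0.0260;  (-1·δr/r)² = (-1×0.109)² = 0.0119;  (2·δw/w)² = (2×0.112)² = 0.0499
δQ/Q = √(0.0878) = 0.296
Q = 4070, so δQ = 0.296 × 4070 = 1210.

1210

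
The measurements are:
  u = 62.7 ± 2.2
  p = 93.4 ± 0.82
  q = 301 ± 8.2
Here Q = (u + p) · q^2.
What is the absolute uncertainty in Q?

7.99e+05

Let w = u + p = 156. δw = √(δu² + δp²) = √(4.84 + 0.672) = 2.35, so δw/w = 0.0150.
Q is then a monomial in w, q:
δQ/Q = √((δw/w)² + (2·δq/q)²) = √(0.000226 + 0.00297) = 0.0565
Q = 1.41e+07, so δQ = 0.0565 × 1.41e+07 = 7.99e+05.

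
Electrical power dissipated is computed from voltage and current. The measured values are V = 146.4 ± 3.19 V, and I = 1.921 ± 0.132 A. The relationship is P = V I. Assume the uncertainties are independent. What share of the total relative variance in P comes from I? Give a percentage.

(δP/P)² = (1·δV/V)² + (1·δI/I)²
  V term: (1×0.0218)² = 0.000475
  I term: (1×0.0687)² = 0.00472
Total = 0.00520. Share from I = 0.00472/0.00520 = 0.909.

90.9%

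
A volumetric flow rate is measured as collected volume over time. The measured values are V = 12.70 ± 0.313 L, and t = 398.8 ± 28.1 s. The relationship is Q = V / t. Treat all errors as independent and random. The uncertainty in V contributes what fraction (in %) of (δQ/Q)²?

(δQ/Q)² = (1·δV/V)² + (-1·δt/t)²
  V term: (1×0.0246)² = 0.000607
  t term: (-1×0.0705)² = 0.00496
Total = 0.00557. Share from V = 0.000607/0.00557 = 0.109.

10.9%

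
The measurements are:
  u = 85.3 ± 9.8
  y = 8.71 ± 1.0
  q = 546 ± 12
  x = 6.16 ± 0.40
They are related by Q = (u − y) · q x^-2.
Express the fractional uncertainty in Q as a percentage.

Let w = u − y = 76.6. δw = √(δu² + δy²) = √(96.0 + 1.00) = 9.85, so δw/w = 0.129.
Q is then a monomial in w, q, x:
δQ/Q = √((δw/w)² + (1·δq/q)² + (-2·δx/x)²) = √(0.0165 + 0.000483 + 0.0169) = 0.184

18.4%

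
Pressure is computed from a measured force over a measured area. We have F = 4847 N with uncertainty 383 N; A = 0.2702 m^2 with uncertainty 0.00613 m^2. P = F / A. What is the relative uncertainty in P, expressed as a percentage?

8.22%

Since P is a product/quotient, work with relative uncertainties:
  (1·δF/F)² = (1×0.0790)² = 0.00624;  (-1·δA/A)² = (-1×0.0227)² = 0.000515
δP/P = √(0.00676) = 0.0822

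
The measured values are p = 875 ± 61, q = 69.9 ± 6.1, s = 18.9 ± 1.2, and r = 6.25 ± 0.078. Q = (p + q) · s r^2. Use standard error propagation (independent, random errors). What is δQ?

Let u = p + q = 945. δu = √(δp² + δq²) = √(3720 + 37.2) = 61.3, so δu/u = 0.0649.
Q is then a monomial in u, s, r:
δQ/Q = √((δu/u)² + (1·δs/s)² + (2·δr/r)²) = √(0.00421 + 0.00403 + 0.000623) = 0.0941
Q = 6.98e+05, so δQ = 0.0941 × 6.98e+05 = 65700.

65700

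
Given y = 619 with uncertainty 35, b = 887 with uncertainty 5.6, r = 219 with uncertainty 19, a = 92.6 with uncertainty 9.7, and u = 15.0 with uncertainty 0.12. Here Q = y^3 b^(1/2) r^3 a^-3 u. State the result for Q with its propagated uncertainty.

Products/powers → add relative errors in quadrature, weighted by exponent:
  (3·δy/y)² = (3×0.0565)² = 0.0288;  (½·δb/b)² = (0.5×0.00631)² = 9.96e-06;  (3·δr/r)² = (3×0.0868)² = 0.0677;  (-3·δa/a)² = (-3×0.105)² = 0.0988;  (1·δu/u)² = (1×0.00800)² = 6.4e-05
δQ/Q = √(0.195) = 0.442
Q = 1.4e+12, so δQ = 0.442 × 1.4e+12 = 6.19e+11.

(1.40 ± 0.619) × 10^12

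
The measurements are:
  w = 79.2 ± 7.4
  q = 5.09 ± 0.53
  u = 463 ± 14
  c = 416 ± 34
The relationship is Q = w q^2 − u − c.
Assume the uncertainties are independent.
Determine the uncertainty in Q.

470

Let p = w·q^2 = 2050. δp/p = √((1·δw/w)² + (2·δq/q)²) = √(0.00873 + 0.0434) = 0.228, so δp = 468.
Q = p − u − c: δQ = √(δp² + δu² + δc²) = √(2.19e+05 + 196 + 1160) = 470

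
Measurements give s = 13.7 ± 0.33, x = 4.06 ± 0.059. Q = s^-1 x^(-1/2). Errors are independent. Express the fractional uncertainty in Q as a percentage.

Relative error in a monomial: (δQ/Q)² = Σ (nᵢ · δxᵢ/xᵢ)².
  (-1·δs/s)² = (-1×0.0241)² = 0.000580;  (−½·δx/x)² = (-0.5×0.0145)² = 5.28e-05
δQ/Q = √(0.000633) = 0.0252

2.52%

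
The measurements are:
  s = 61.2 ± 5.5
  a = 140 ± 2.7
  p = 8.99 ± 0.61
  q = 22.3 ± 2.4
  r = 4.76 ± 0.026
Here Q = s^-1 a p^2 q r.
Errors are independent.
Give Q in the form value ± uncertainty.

19600 ± 3850

Each factor contributes (exponent × relative error)² to (δQ/Q)²:
  (-1·δs/s)² = (-1×0.0899)² = 0.00808;  (1·δa/a)² = (1×0.0193)² = 0.000372;  (2·δp/p)² = (2×0.0679)² = 0.0184;  (1·δq/q)² = (1×0.108)² = 0.0116;  (1·δr/r)² = (1×0.00546)² = 2.98e-05
δQ/Q = √(0.0385) = 0.196
Q = 19600, so δQ = 0.196 × 19600 = 3850.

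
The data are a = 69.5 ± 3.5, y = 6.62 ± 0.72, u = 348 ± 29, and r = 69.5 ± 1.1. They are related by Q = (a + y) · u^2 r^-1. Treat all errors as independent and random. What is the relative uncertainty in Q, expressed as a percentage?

17.4%

Let w = a + y = 76.1. δw = √(δa² + δy²) = √(12.2 + 0.518) = 3.57, so δw/w = 0.0469.
Q is then a monomial in w, u, r:
δQ/Q = √((δw/w)² + (2·δu/u)² + (-1·δr/r)²) = √(0.00220 + 0.0278 + 0.000251) = 0.174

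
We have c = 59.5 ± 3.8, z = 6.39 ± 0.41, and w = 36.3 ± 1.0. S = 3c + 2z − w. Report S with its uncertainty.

155 ± 11.5

Each term contributes (cᵢ δxᵢ)² to (δS)²:
  (3·δc)² = 130;  (2·δz)² = 0.672;  (δw)² = 1.00
δS = √(132) = 11.5
S = 155.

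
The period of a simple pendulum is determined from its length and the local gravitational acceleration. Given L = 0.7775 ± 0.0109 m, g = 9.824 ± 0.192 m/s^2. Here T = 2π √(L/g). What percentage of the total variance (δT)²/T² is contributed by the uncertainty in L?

(δT/T)² = (½·δL/L)² + (−½·δg/g)²
  L term: (0.5×0.0140)² = 4.91e-05
  g term: (-0.5×0.0195)² = 9.55e-05
Total = 0.000145. Share from L = 4.91e-05/0.000145 = 0.340.

34.0%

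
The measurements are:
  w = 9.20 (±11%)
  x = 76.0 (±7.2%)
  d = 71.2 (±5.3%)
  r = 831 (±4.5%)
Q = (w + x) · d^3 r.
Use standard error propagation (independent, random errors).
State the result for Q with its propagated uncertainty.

Let u = w + x = 85.2. δu = √(δw² + δx²) = √(1.02 + 29.9) = 5.56, so δu/u = 0.0653.
Q is then a monomial in u, d, r:
δQ/Q = √((δu/u)² + (3·δd/d)² + (1·δr/r)²) = √(0.00427 + 0.0253 + 0.00202) = 0.178
Q = 2.56e+10, so δQ = 0.178 × 2.56e+10 = 4.54e+09.

(2.56 ± 0.454) × 10^10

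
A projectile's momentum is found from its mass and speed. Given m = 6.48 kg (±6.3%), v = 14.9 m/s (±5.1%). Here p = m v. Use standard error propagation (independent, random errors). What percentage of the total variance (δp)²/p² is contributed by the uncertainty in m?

60.4%

(δp/p)² = (1·δm/m)² + (1·δv/v)²
  m term: (1×0.0630)² = 0.00397
  v term: (1×0.0510)² = 0.00260
Total = 0.00657. Share from m = 0.00397/0.00657 = 0.604.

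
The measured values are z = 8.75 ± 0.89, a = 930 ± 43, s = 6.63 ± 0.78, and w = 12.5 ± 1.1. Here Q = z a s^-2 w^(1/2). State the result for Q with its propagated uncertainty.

655 ± 173

For a monomial Q ∝ z, a, s^-2, w^(1/2), fractional errors add in quadrature:
  (1·δz/z)² = (1×0.102)² = 0.0103;  (1·δa/a)² = (1×0.0462)² = 0.00214;  (-2·δs/s)² = (-2×0.118)² = 0.0554;  (½·δw/w)² = (0.5×0.0880)² = 0.00194
δQ/Q = √(0.0698) = 0.264
Q = 655, so δQ = 0.264 × 655 = 173.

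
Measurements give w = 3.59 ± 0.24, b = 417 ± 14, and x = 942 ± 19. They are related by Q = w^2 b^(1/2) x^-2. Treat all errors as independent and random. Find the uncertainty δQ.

For a monomial Q ∝ w^2, b^(1/2), x^-2, fractional errors add in quadrature:
  (2·δw/w)² = (2×0.0669)² = 0.0179;  (½·δb/b)² = (0.5×0.0336)² = 0.000282;  (-2·δx/x)² = (-2×0.0202)² = 0.00163
δQ/Q = √(0.0198) = 0.141
Q = 0.000297, so δQ = 0.141 × 0.000297 = 4.17e-05.

4.17e-05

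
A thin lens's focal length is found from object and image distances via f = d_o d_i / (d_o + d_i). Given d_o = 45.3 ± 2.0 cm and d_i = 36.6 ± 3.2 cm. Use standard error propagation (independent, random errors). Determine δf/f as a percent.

∂f/∂d_o = (d_i/(d_o+d_i))² = 0.200;  ∂f/∂d_i = (d_o/(d_o+d_i))² = 0.306
δf = √((∂f/∂d_o · δd_o)² + (∂f/∂d_i · δd_i)²) = √(0.160 + 0.958) = 1.06 cm
f = 20.2 cm, so δf/f = 1.06/20.2 = 0.0522.

5.22%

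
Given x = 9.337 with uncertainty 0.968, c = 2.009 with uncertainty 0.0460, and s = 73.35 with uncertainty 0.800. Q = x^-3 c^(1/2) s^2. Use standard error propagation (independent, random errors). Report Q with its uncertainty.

9.368 ± 2.92

Relative error in a monomial: (δQ/Q)² = Σ (nᵢ · δxᵢ/xᵢ)².
  (-3·δx/x)² = (-3×0.104)² = 0.0967;  (½·δc/c)² = (0.5×0.0229)² = 0.000131;  (2·δs/s)² = (2×0.0109)² = 0.000476
δQ/Q = √(0.0973) = 0.312
Q = 9.368, so δQ = 0.312 × 9.368 = 2.92.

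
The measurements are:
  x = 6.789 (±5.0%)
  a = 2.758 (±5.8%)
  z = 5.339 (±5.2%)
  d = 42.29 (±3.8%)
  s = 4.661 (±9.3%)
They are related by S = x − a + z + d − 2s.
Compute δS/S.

0.0445

Absolute uncertainties add in quadrature for a linear combination:
  (δx)² = 0.115;  (δa)² = 0.0256;  (δz)² = 0.0771;  (δd)² = 2.58;  (2·δs)² = 0.752
δS = √(3.55) = 1.88
S = 42.34, so δS/S = 1.88/42.34 = 0.0445.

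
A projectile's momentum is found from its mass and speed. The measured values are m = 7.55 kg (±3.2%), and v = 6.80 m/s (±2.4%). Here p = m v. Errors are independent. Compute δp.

2.05 kg·m/s

Each factor contributes (exponent × relative error)² to (δp/p)²:
  (1·δm/m)² = (1×0.0320)² = 0.00102;  (1·δv/v)² = (1×0.0240)² = 0.000576
δp/p = √(0.00160) = 0.0400
p = 51.3 kg·m/s, so δp = 0.0400 × 51.3 = 2.05 kg·m/s.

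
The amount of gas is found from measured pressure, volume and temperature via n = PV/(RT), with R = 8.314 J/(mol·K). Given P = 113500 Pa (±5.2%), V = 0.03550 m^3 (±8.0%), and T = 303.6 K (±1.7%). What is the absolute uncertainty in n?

For a monomial n ∝ P, V, T^-1, fractional errors add in quadrature:
  (1·δP/P)² = (1×0.0520)² = 0.00270;  (1·δV/V)² = (1×0.0800)² = 0.00640;  (-1·δT/T)² = (-1×0.0170)² = 0.000289
δn/n = √(0.00939) = 0.0969
n = 1.596 mol, so δn = 0.0969 × 1.596 = 0.155 mol.

0.155 mol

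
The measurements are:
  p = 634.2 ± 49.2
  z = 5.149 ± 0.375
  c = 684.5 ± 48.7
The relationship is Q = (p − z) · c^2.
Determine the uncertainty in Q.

Let u = p − z = 629.1. δu = √(δp² + δz²) = √(2420 + 0.141) = 49.2, so δu/u = 0.0782.
Q is then a monomial in u, c:
δQ/Q = √((δu/u)² + (2·δc/c)²) = √(0.00612 + 0.0202) = 0.162
Q = 2.947e+08, so δQ = 0.162 × 2.947e+08 = 4.79e+07.

4.79e+07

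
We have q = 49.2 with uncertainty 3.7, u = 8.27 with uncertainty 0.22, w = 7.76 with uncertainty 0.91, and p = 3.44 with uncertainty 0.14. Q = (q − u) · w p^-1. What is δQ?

14.2

Let h = q − u = 40.9. δh = √(δq² + δu²) = √(13.7 + 0.0484) = 3.71, so δh/h = 0.0906.
Q is then a monomial in h, w, p:
δQ/Q = √((δh/h)² + (1·δw/w)² + (-1·δp/p)²) = √(0.00820 + 0.0138 + 0.00166) = 0.154
Q = 92.3, so δQ = 0.154 × 92.3 = 14.2.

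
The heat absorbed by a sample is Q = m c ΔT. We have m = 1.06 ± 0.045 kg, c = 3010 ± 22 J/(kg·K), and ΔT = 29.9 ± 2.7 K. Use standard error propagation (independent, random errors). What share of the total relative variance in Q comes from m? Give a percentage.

(δQ/Q)² = (1·δm/m)² + (1·δc/c)² + (1·δΔT/ΔT)²
  m term: (1×0.0425)² = 0.00180
  c term: (1×0.00731)² = 5.34e-05
  ΔT term: (1×0.0903)² = 0.00815
Total = 0.0100. Share from m = 0.00180/0.0100 = 0.180.

18.0%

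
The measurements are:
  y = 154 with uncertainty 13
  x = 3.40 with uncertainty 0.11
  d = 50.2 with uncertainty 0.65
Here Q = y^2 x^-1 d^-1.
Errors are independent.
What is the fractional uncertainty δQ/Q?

Each factor contributes (exponent × relative error)² to (δQ/Q)²:
  (2·δy/y)² = (2×0.0844)² = 0.0285;  (-1·δx/x)² = (-1×0.0324)² = 0.00105;  (-1·δd/d)² = (-1×0.0129)² = 0.000168
δQ/Q = √(0.0297) = 0.172

0.172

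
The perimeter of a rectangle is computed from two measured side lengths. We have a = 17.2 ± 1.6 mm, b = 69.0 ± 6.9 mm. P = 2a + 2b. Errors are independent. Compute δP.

For a sum/difference, combine absolute errors in quadrature:
  (2·δa)² = 10.2;  (2·δb)² = 190
δP = √(201) = 14.2 mm

14.2 mm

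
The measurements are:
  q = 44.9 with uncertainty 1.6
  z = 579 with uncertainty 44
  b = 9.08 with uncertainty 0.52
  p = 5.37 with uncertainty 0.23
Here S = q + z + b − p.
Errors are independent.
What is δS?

For a sum/difference, combine absolute errors in quadrature:
  (δq)² = 2.56;  (δz)² = 1940;  (δb)² = 0.270;  (δp)² = 0.0529
δS = √(1940) = 44.0

44.0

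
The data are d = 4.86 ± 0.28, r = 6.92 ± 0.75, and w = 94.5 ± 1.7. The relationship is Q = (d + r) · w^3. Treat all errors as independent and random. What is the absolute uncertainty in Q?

Let u = d + r = 11.8. δu = √(δd² + δr²) = √(0.0784 + 0.562) = 0.801, so δu/u = 0.0680.
Q is then a monomial in u, w:
δQ/Q = √((δu/u)² + (3·δw/w)²) = √(0.00462 + 0.00291) = 0.0868
Q = 9.94e+06, so δQ = 0.0868 × 9.94e+06 = 8.63e+05.

8.63e+05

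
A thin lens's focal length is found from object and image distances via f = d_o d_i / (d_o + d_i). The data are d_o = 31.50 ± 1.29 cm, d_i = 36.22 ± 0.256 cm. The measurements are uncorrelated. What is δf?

0.373 cm

∂f/∂d_o = (d_i/(d_o+d_i))² = 0.286;  ∂f/∂d_i = (d_o/(d_o+d_i))² = 0.216
δf = √((∂f/∂d_o · δd_o)² + (∂f/∂d_i · δd_i)²) = √(0.136 + 0.00307) = 0.373 cm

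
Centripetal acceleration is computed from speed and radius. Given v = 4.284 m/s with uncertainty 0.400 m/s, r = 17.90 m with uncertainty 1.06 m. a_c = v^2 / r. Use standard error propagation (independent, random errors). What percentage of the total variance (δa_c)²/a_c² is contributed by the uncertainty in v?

(δa_c/a_c)² = (2·δv/v)² + (-1·δr/r)²
  v term: (2×0.0934)² = 0.0349
  r term: (-1×0.0592)² = 0.00351
Total = 0.0384. Share from v = 0.0349/0.0384 = 0.909.

90.9%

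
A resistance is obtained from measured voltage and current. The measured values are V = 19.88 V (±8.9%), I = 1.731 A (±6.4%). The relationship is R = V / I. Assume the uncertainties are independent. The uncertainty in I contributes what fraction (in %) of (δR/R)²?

(δR/R)² = (1·δV/V)² + (-1·δI/I)²
  V term: (1×0.0890)² = 0.00792
  I term: (-1×0.0640)² = 0.00410
Total = 0.0120. Share from I = 0.00410/0.0120 = 0.341.

34.1%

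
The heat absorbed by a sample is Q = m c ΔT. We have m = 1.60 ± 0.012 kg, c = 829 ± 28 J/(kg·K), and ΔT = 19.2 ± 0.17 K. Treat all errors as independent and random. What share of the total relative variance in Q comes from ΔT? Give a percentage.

6.15%

(δQ/Q)² = (1·δm/m)² + (1·δc/c)² + (1·δΔT/ΔT)²
  m term: (1×0.00750)² = 5.62e-05
  c term: (1×0.0338)² = 0.00114
  ΔT term: (1×0.00885)² = 7.84e-05
Total = 0.00128. Share from ΔT = 7.84e-05/0.00128 = 0.0615.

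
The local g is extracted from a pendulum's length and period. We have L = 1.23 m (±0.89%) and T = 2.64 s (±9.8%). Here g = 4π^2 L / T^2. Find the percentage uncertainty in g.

19.6%

Products/powers → add relative errors in quadrature, weighted by exponent:
  (1·δL/L)² = (1×0.00890)² = 7.92e-05;  (-2·δT/T)² = (-2×0.0980)² = 0.0384
δg/g = √(0.0385) = 0.196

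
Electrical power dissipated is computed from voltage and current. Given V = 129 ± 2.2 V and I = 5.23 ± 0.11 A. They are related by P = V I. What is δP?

18.3 W

Products/powers → add relative errors in quadrature, weighted by exponent:
  (1·δV/V)² = (1×0.0171)² = 0.000291;  (1·δI/I)² = (1×0.0210)² = 0.000442
δP/P = √(0.000733) = 0.0271
P = 675 W, so δP = 0.0271 × 675 = 18.3 W.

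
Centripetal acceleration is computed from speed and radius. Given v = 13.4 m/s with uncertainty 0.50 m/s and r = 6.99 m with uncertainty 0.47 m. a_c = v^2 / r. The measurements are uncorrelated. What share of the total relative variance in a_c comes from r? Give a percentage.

44.8%

(δa_c/a_c)² = (2·δv/v)² + (-1·δr/r)²
  v term: (2×0.0373)² = 0.00557
  r term: (-1×0.0672)² = 0.00452
Total = 0.0101. Share from r = 0.00452/0.0101 = 0.448.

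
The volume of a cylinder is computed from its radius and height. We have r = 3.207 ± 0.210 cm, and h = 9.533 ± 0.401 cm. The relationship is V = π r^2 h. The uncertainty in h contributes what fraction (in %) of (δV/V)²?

(δV/V)² = (2·δr/r)² + (1·δh/h)²
  r term: (2×0.0655)² = 0.0172
  h term: (1×0.0421)² = 0.00177
Total = 0.0189. Share from h = 0.00177/0.0189 = 0.0935.

9.35%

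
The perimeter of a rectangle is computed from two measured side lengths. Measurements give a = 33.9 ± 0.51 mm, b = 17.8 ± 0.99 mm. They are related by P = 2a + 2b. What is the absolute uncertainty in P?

For a sum/difference, combine absolute errors in quadrature:
  (2·δa)² = 1.04;  (2·δb)² = 3.92
δP = √(4.96) = 2.23 mm

2.23 mm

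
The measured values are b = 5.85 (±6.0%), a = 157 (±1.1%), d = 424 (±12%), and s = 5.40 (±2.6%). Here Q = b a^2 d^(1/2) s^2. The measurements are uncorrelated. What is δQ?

8.82e+06

Since Q is a product/quotient, work with relative uncertainties:
  (1·δb/b)² = (1×0.0600)² = 0.00360;  (2·δa/a)² = (2×0.0110)² = 0.000484;  (½·δd/d)² = (0.5×0.120)² = 0.00360;  (2·δs/s)² = (2×0.0260)² = 0.00270
δQ/Q = √(0.0104) = 0.102
Q = 8.66e+07, so δQ = 0.102 × 8.66e+07 = 8.82e+06.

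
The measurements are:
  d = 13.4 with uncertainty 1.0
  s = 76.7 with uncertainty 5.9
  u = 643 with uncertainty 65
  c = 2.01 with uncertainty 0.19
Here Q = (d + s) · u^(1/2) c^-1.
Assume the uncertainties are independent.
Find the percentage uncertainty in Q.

Let w = d + s = 90.1. δw = √(δd² + δs²) = √(1.00 + 34.8) = 5.98, so δw/w = 0.0664.
Q is then a monomial in w, u, c:
δQ/Q = √((δw/w)² + (½·δu/u)² + (-1·δc/c)²) = √(0.00441 + 0.00255 + 0.00894) = 0.126

12.6%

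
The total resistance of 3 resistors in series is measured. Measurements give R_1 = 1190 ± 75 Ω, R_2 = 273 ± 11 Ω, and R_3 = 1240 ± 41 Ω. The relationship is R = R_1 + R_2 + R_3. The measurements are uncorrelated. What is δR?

86.2 Ω

Each term contributes (cᵢ δxᵢ)² to (δR)²:
  (δR_1)² = 5620;  (δR_2)² = 121;  (δR_3)² = 1680
δR = √(7430) = 86.2 Ω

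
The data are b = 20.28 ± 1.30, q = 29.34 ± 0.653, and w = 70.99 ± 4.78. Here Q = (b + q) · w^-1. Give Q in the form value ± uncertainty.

Let u = b + q = 49.62. δu = √(δb² + δq²) = √(1.69 + 0.426) = 1.45, so δu/u = 0.0293.
Q is then a monomial in u, w:
δQ/Q = √((δu/u)² + (-1·δw/w)²) = √(0.000860 + 0.00453) = 0.0734
Q = 0.6990, so δQ = 0.0734 × 0.6990 = 0.0513.

0.6990 ± 0.0513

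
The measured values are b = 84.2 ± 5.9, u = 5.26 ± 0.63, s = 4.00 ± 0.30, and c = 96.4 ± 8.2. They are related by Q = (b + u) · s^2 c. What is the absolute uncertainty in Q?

25500

Let w = b + u = 89.5. δw = √(δb² + δu²) = √(34.8 + 0.397) = 5.93, so δw/w = 0.0663.
Q is then a monomial in w, s, c:
δQ/Q = √((δw/w)² + (2·δs/s)² + (1·δc/c)²) = √(0.00440 + 0.0225 + 0.00724) = 0.185
Q = 1.38e+05, so δQ = 0.185 × 1.38e+05 = 25500.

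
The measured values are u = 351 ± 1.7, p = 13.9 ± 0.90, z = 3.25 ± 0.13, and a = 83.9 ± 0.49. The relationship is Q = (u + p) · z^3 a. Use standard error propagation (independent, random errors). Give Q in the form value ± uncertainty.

(1.05 ± 0.126) × 10^6

Let w = u + p = 365. δw = √(δu² + δp²) = √(2.89 + 0.810) = 1.92, so δw/w = 0.00527.
Q is then a monomial in w, z, a:
δQ/Q = √((δw/w)² + (3·δz/z)² + (1·δa/a)²) = √(2.78e-05 + 0.0144 + 3.41e-05) = 0.120
Q = 1.05e+06, so δQ = 0.120 × 1.05e+06 = 1.26e+05.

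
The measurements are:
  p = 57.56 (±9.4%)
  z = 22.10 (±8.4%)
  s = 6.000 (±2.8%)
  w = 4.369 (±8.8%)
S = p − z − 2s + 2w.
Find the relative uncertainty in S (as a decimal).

For a sum/difference, combine absolute errors in quadrature:
  (δp)² = 29.3;  (δz)² = 3.45;  (2·δs)² = 0.113;  (2·δw)² = 0.591
δS = √(33.4) = 5.78
S = 32.20, so δS/S = 5.78/32.20 = 0.180.

0.180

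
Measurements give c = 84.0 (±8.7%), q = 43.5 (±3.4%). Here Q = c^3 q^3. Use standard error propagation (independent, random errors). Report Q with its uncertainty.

(4.88 ± 1.37) × 10^10

Products/powers → add relative errors in quadrature, weighted by exponent:
  (3·δc/c)² = (3×0.0870)² = 0.0681;  (3·δq/q)² = (3×0.0340)² = 0.0104
δQ/Q = √(0.0785) = 0.280
Q = 4.88e+10, so δQ = 0.280 × 4.88e+10 = 1.37e+10.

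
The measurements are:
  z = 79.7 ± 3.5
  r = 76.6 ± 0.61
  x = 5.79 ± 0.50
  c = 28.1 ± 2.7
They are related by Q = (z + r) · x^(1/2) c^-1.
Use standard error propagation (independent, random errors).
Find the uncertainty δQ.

1.44

Let u = z + r = 156. δu = √(δz² + δr²) = √(12.2 + 0.372) = 3.55, so δu/u = 0.0227.
Q is then a monomial in u, x, c:
δQ/Q = √((δu/u)² + (½·δx/x)² + (-1·δc/c)²) = √(0.000517 + 0.00186 + 0.00923) = 0.108
Q = 13.4, so δQ = 0.108 × 13.4 = 1.44.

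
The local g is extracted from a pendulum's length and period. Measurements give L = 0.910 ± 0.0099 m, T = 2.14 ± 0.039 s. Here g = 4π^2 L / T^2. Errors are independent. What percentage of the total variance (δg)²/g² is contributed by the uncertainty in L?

8.18%

(δg/g)² = (1·δL/L)² + (-2·δT/T)²
  L term: (1×0.0109)² = 0.000118
  T term: (-2×0.0182)² = 0.00133
Total = 0.00145. Share from L = 0.000118/0.00145 = 0.0818.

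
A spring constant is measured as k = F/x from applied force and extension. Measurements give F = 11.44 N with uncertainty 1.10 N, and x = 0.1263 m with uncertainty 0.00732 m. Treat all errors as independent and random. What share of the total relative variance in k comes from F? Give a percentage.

(δk/k)² = (1·δF/F)² + (-1·δx/x)²
  F term: (1×0.0962)² = 0.00925
  x term: (-1×0.0580)² = 0.00336
Total = 0.0126. Share from F = 0.00925/0.0126 = 0.734.

73.4%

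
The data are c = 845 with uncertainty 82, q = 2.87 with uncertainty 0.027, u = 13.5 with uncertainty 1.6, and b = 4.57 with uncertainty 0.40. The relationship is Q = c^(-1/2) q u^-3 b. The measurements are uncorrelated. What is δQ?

Relative error in a monomial: (δQ/Q)² = Σ (nᵢ · δxᵢ/xᵢ)².
  (−½·δc/c)² = (-0.5×0.0970)² = 0.00235;  (1·δq/q)² = (1×0.00941)² = 8.85e-05;  (-3·δu/u)² = (-3×0.119)² = 0.126;  (1·δb/b)² = (1×0.0875)² = 0.00766
δQ/Q = √(0.137) = 0.369
Q = 0.000183, so δQ = 0.369 × 0.000183 = 6.78e-05.

6.78e-05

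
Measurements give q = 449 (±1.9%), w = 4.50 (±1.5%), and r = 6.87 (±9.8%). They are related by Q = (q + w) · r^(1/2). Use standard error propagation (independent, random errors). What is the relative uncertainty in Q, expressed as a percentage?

Let u = q + w = 454. δu = √(δq² + δw²) = √(72.8 + 0.00456) = 8.53, so δu/u = 0.0188.
Q is then a monomial in u, r:
δQ/Q = √((δu/u)² + (½·δr/r)²) = √(0.000354 + 0.00240) = 0.0525

5.25%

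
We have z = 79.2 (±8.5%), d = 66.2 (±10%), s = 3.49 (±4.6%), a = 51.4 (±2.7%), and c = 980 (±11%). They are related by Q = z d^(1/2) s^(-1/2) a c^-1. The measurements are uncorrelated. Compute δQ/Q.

Products/powers → add relative errors in quadrature, weighted by exponent:
  (1·δz/z)² = (1×0.0850)² = 0.00723;  (½·δd/d)² = (0.5×0.100)² = 0.00250;  (−½·δs/s)² = (-0.5×0.0460)² = 0.000529;  (1·δa/a)² = (1×0.0270)² = 0.000729;  (-1·δc/c)² = (-1×0.110)² = 0.0121
δQ/Q = √(0.0231) = 0.152

0.152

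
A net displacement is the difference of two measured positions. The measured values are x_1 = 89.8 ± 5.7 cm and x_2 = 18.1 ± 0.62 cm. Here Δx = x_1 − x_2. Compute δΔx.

For a sum/difference, combine absolute errors in quadrature:
  (δx_1)² = 32.5;  (δx_2)² = 0.384
δΔx = √(32.9) = 5.73 cm

5.73 cm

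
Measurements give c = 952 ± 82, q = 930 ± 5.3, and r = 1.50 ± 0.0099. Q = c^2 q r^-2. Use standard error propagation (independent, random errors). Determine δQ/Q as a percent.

17.3%

Each factor contributes (exponent × relative error)² to (δQ/Q)²:
  (2·δc/c)² = (2×0.0861)² = 0.0297;  (1·δq/q)² = (1×0.00570)² = 3.25e-05;  (-2·δr/r)² = (-2×0.00660)² = 0.000174
δQ/Q = √(0.0299) = 0.173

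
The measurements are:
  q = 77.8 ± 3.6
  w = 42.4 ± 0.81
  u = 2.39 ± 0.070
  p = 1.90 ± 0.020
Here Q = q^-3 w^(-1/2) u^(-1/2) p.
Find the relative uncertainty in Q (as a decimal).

For a monomial Q ∝ q^-3, w^(-1/2), u^(-1/2), p, fractional errors add in quadrature:
  (-3·δq/q)² = (-3×0.0463)² = 0.0193;  (−½·δw/w)² = (-0.5×0.0191)² = 9.12e-05;  (−½·δu/u)² = (-0.5×0.0293)² = 0.000214;  (1·δp/p)² = (1×0.0105)² = 0.000111
δQ/Q = √(0.0197) = 0.140

0.140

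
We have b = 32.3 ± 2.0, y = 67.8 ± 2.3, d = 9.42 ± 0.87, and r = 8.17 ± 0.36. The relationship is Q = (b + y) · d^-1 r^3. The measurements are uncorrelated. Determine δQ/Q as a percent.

Let u = b + y = 100. δu = √(δb² + δy²) = √(4.00 + 5.29) = 3.05, so δu/u = 0.0304.
Q is then a monomial in u, d, r:
δQ/Q = √((δu/u)² + (-1·δd/d)² + (3·δr/r)²) = √(0.000927 + 0.00853 + 0.0175) = 0.164

16.4%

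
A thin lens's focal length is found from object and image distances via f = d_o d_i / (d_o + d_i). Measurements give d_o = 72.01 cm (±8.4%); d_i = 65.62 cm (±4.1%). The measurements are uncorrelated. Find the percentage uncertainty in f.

∂f/∂d_o = (d_i/(d_o+d_i))² = 0.227;  ∂f/∂d_i = (d_o/(d_o+d_i))² = 0.274
δf = √((∂f/∂d_o · δd_o)² + (∂f/∂d_i · δd_i)²) = √(1.89 + 0.542) = 1.56 cm
f = 34.33 cm, so δf/f = 1.56/34.33 = 0.0454.

4.54%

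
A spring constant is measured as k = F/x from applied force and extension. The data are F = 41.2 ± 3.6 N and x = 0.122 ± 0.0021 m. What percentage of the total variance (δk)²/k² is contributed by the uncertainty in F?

96.3%

(δk/k)² = (1·δF/F)² + (-1·δx/x)²
  F term: (1×0.0874)² = 0.00764
  x term: (-1×0.0172)² = 0.000296
Total = 0.00793. Share from F = 0.00764/0.00793 = 0.963.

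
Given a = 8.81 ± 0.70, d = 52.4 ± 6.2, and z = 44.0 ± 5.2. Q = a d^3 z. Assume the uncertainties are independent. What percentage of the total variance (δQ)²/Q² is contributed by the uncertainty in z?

(δQ/Q)² = (1·δa/a)² + (3·δd/d)² + (1·δz/z)²
  a term: (1×0.0795)² = 0.00631
  d term: (3×0.118)² = 0.126
  z term: (1×0.118)² = 0.0140
Total = 0.146. Share from z = 0.0140/0.146 = 0.0955.

9.55%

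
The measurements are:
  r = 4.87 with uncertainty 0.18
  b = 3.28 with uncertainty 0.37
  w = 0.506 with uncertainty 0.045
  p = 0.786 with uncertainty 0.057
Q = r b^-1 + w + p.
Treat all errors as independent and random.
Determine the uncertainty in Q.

0.191

Let h = r·b^-1 = 1.48. δh/h = √((1·δr/r)² + (-1·δb/b)²) = √(0.00137 + 0.0127) = 0.119, so δh = 0.176.
Q = h + w + p: δQ = √(δh² + δw² + δp²) = √(0.0311 + 0.00202 + 0.00325) = 0.191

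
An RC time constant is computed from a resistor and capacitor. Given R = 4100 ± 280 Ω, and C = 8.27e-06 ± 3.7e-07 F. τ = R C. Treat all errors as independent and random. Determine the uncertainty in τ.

Each factor contributes (exponent × relative error)² to (δτ/τ)²:
  (1·δR/R)² = (1×0.0683)² = 0.00466;  (1·δC/C)² = (1×0.0447)² = 0.00200
δτ/τ = √(0.00667) = 0.0816
τ = 0.0339 s, so δτ = 0.0816 × 0.0339 = 0.00277 s.

0.00277 s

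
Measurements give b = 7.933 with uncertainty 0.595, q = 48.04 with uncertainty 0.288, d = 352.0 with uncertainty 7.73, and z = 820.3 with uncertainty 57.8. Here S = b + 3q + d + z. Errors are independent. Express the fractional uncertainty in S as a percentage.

4.40%

S is a linear combination, so absolute uncertainties add in quadrature:
  (δb)² = 0.354;  (3·δq)² = 0.746;  (δd)² = 59.8;  (δz)² = 3340
δS = √(3400) = 58.3
S = 1324, so δS/S = 58.3/1324 = 0.0440.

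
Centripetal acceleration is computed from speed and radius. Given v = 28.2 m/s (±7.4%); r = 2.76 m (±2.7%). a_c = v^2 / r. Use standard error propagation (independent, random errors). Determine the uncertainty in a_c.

Each factor contributes (exponent × relative error)² to (δa_c/a_c)²:
  (2·δv/v)² = (2×0.0740)² = 0.0219;  (-1·δr/r)² = (-1×0.0270)² = 0.000729
δa_c/a_c = √(0.0226) = 0.150
a_c = 288 m/s^2, so δa_c = 0.150 × 288 = 43.3 m/s^2.

43.3 m/s^2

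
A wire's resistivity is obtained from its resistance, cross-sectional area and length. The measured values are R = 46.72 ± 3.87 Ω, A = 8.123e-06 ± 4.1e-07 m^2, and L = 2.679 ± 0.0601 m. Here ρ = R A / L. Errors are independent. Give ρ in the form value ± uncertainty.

Since ρ is a product/quotient, work with relative uncertainties:
  (1·δR/R)² = (1×0.0828)² = 0.00686;  (1·δA/A)² = (1×0.0505)² = 0.00255;  (-1·δL/L)² = (-1×0.0224)² = 0.000503
δρ/ρ = √(0.00991) = 0.0996
ρ = 0.0001417 Ω·m, so δρ = 0.0996 × 0.0001417 = 1.41e-05 Ω·m.

(1.417 ± 0.141) × 10^-4 Ω·m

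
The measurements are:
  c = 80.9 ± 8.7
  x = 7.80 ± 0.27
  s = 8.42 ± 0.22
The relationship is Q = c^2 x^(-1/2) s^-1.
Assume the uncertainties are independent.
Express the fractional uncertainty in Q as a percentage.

21.7%

Q is a product of powers, so relative uncertainties combine in quadrature:
  (2·δc/c)² = (2×0.108)² = 0.0463;  (−½·δx/x)² = (-0.5×0.0346)² = 0.000300;  (-1·δs/s)² = (-1×0.0261)² = 0.000683
δQ/Q = √(0.0472) = 0.217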